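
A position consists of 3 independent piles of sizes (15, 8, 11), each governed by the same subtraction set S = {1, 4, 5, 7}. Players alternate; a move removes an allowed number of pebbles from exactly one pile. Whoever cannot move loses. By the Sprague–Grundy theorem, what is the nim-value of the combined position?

All piles use S = {1, 4, 5, 7}:
n :  0  1  2  3  4  5  6  7  8  9 10 11 12 13 14 15
G :  0  1  0  1  2  3  2  3  0  1  0  1  2  3  2  3
Pile A: G(15) = 3.
Pile B: G(8) = 0.
Pile C: G(11) = 1.
Combined Grundy value = 3 ⊕ 0 ⊕ 1 = 2.

2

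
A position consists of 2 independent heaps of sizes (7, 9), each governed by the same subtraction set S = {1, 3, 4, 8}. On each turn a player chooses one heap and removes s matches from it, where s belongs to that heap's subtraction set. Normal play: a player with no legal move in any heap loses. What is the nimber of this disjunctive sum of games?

0

All heaps use S = {1, 3, 4, 8}:
n : 0 1 2 3 4 5 6 7 8 9
G : 0 1 0 1 2 3 2 0 1 0
Heap A: G(7) = 0.
Heap B: G(9) = 0.
Combined Grundy value = 0 ⊕ 0 = 0.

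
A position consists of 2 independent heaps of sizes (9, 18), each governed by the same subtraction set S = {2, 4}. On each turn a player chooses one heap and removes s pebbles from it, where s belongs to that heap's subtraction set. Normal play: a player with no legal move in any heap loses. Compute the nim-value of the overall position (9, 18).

All heaps use S = {2, 4}:
n :  0  1  2  3  4  5  6  7  8  9 10 11 12 13 14 15 16 17 18
G :  0  0  1  1  2  2  0  0  1  1  2  2  0  0  1  1  2  2  0
Heap A: G(9) = 1.
Heap B: G(18) = 0.
Combined Grundy value = 1 ⊕ 0 = 1.

1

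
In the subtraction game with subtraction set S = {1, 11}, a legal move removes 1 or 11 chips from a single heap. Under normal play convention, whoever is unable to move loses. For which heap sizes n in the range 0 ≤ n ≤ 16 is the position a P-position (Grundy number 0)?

0, 2, 4, 6, 8, 10, 12, 14, 16

G(0) = 0
G(1) = mex{0} = 1
G(2) = mex{1} = 0
G(3) = mex{0} = 1
G(4) = mex{1} = 0
G(5) = mex{0} = 1
G(6) = mex{1} = 0
G(7) = mex{0} = 1
G(8) = mex{1} = 0
G(9) = mex{0} = 1
G(10) = mex{1} = 0
G(11) = mex{0,0} = 1
G(12) = mex{1,1} = 0
G(13) = mex{0,0} = 1
G(14) = mex{1,1} = 0
G(15) = mex{0,0} = 1
G(16) = mex{1,1} = 0
P-positions are exactly the n with G(n) = 0.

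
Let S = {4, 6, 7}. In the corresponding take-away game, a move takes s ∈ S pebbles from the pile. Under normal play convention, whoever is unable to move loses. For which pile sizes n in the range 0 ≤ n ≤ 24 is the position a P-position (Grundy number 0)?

0, 1, 2, 3, 11, 12, 13, 14, 22, 23, 24

G(0) = 0
G(1) = mex{} = 0
G(2) = mex{} = 0
G(3) = mex{} = 0
G(4) = mex{0} = 1
G(5) = mex{0} = 1
G(6) = mex{0,0} = 1
G(7) = mex{0,0,0} = 1
G(8) = mex{1,0,0} = 2
G(9) = mex{1,0,0} = 2
G(10) = mex{1,1,0} = 2
G(11) = mex{1,1,1} = 0
G(12) = mex{2,1,1} = 0
G(13) = mex{2,1,1} = 0
G(14) = mex{2,2,1} = 0
G(15) = mex{0,2,2} = 1
G(16) = mex{0,2,2} = 1
G(17) = mex{0,0,2} = 1
G(18) = mex{0,0,0} = 1
G(19) = mex{1,0,0} = 2
G(20) = mex{1,0,0} = 2
G(21) = mex{1,1,0} = 2
G(22) = mex{1,1,1} = 0
G(23) = mex{2,1,1} = 0
G(24) = mex{2,1,1} = 0
P-positions are exactly the n with G(n) = 0.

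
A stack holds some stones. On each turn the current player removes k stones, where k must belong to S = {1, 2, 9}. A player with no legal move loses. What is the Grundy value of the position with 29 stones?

3

n :  0  1  2  3  4  5  6  7  8  9 10 11 12 13 14 15 16 17 18 19 20 21 22 23 24 25 26 27 28 29
G :  0  1  2  0  1  2  0  1  2  3  0  1  2  0  1  2  0  1  2  3  0  1  2  0  1  2  0  1  2  3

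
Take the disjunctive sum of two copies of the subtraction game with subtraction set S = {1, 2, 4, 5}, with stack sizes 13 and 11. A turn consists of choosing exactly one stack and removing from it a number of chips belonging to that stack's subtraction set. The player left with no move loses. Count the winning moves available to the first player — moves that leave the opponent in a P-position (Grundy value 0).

4

All stacks use S = {1, 2, 4, 5}:
n :  0  1  2  3  4  5  6  7  8  9 10 11 12 13
G :  0  1  2  0  1  2  0  1  2  0  1  2  0  1
Stack A: G(13) = 1.
Stack B: G(11) = 2.
Combined Grundy value = 1 ⊕ 2 = 3.
A winning move leaves total XOR = 0, i.e. changes one component's Grundy value g to g ⊕ X where X is the current total.
Stack A: need g' = 1⊕3 = 2. Options: 13−1→G=0, 13−2→G=2, 13−4→G=0, 13−5→G=2. Hits: 2.
Stack B: need g' = 2⊕3 = 1. Options: 11−1→G=1, 11−2→G=0, 11−4→G=1, 11−5→G=0. Hits: 2.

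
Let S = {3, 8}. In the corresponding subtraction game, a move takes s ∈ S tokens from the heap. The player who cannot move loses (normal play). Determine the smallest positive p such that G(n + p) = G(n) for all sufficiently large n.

11

n :  0  1  2  3  4  5  6  7  8  9 10 11 12 13 14 15 16 17 18 19 20 21 22 23
G :  0  0  0  1  1  1  0  0  2  1  1  0  0  0  1  1  1  0  0  2  1  1  0  0
G(n+11) = G(n) holds for n = 0,…,7 (a full window of length max(S) = 8), so the sequence is purely periodic with period 11.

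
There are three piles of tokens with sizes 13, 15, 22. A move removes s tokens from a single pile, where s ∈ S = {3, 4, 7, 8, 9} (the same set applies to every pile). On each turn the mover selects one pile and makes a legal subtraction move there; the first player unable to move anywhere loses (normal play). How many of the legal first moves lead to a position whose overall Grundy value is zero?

3

All piles use S = {3, 4, 7, 8, 9}:
G(0) = 0
G(1) = mex{} = 0
G(2) = mex{} = 0
G(3) = mex{0} = 1
G(4) = mex{0,0} = 1
G(5) = mex{0,0} = 1
G(6) = mex{1,0} = 2
G(7) = mex{1,1,0} = 2
G(8) = mex{1,1,0,0} = 2
G(9) = mex{2,1,0,0,0} = 3
G(10) = mex{2,2,1,0,0} = 3
G(11) = mex{2,2,1,1,0} = 3
G(12) = mex{3,2,1,1,1} = 0
G(13) = mex{3,3,2,1,1} = 0
G(14) = mex{3,3,2,2,1} = 0
G(15) = mex{0,3,2,2,2} = 1
G(16) = mex{0,0,3,2,2} = 1
G(17) = mex{0,0,3,3,2} = 1
G(18) = mex{1,0,3,3,3} = 2
G(19) = mex{1,1,0,3,3} = 2
G(20) = mex{1,1,0,0,3} = 2
G(21) = mex{2,1,0,0,0} = 3
G(22) = mex{2,2,1,0,0} = 3
Pile A: G(13) = 0.
Pile B: G(15) = 1.
Pile C: G(22) = 3.
Combined Grundy value = 0 ⊕ 1 ⊕ 3 = 2.
A winning move leaves total XOR = 0, i.e. changes one component's Grundy value g to g ⊕ X where X is the current total.
Pile A: need g' = 0⊕2 = 2. Options: 13−3→G=3, 13−4→G=3, 13−7→G=2, 13−8→G=1, 13−9→G=1. Hits: 1.
Pile B: need g' = 1⊕2 = 3. Options: 15−3→G=0, 15−4→G=3, 15−7→G=2, 15−8→G=2, 15−9→G=2. Hits: 1.
Pile C: need g' = 3⊕2 = 1. Options: 22−3→G=2, 22−4→G=2, 22−7→G=1, 22−8→G=0, 22−9→G=0. Hits: 1.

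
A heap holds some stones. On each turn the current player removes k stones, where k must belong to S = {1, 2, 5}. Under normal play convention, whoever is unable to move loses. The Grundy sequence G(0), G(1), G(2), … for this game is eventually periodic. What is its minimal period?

3

G(0) = 0
G(1) = mex{0} = 1
G(2) = mex{1,0} = 2
G(3) = mex{2,1} = 0
G(4) = mex{0,2} = 1
G(5) = mex{1,0,0} = 2
G(6) = mex{2,1,1} = 0
G(7) = mex{0,2,2} = 1
G(8) = mex{1,0,0} = 2
G(9) = mex{2,1,1} = 0
G(10) = mex{0,2,2} = 1
G(11) = mex{1,0,0} = 2
G(12) = mex{2,1,1} = 0
G(13) = mex{0,2,2} = 1
G(14) = mex{1,0,0} = 2
G(n+3) = G(n) holds for n = 0,…,4 (a full window of length max(S) = 5), so the sequence is purely periodic with period 3.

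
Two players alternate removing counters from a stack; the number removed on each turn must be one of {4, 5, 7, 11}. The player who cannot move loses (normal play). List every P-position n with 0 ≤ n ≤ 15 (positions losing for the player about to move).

G(0) = 0
G(1) = mex{} = 0
G(2) = mex{} = 0
G(3) = mex{} = 0
G(4) = mex{0} = 1
G(5) = mex{0,0} = 1
G(6) = mex{0,0} = 1
G(7) = mex{0,0,0} = 1
G(8) = mex{1,0,0} = 2
G(9) = mex{1,1,0} = 2
G(10) = mex{1,1,0} = 2
G(11) = mex{1,1,1,0} = 2
G(12) = mex{2,1,1,0} = 3
G(13) = mex{2,2,1,0} = 3
G(14) = mex{2,2,1,0} = 3
G(15) = mex{2,2,2,1} = 0
P-positions are exactly the n with G(n) = 0.

0, 1, 2, 3, 15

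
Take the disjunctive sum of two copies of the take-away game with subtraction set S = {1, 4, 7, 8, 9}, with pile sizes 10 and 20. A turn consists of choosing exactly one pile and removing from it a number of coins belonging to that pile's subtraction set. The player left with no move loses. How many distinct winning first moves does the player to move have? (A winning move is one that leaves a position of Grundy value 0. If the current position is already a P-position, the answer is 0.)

2

All piles use S = {1, 4, 7, 8, 9}:
n :  0  1  2  3  4  5  6  7  8  9 10 11 12 13 14 15 16 17 18 19 20
G :  0  1  0  1  2  0  1  2  3  2  3  4  5  3  4  0  1  0  1  2  0
Pile A: G(10) = 3.
Pile B: G(20) = 0.
Combined Grundy value = 3 ⊕ 0 = 3.
A winning move leaves total XOR = 0, i.e. changes one component's Grundy value g to g ⊕ X where X is the current total.
Pile A: need g' = 3⊕3 = 0. Options: 10−1→G=2, 10−4→G=1, 10−7→G=1, 10−8→G=0, 10−9→G=1. Hits: 1.
Pile B: need g' = 0⊕3 = 3. Options: 20−1→G=2, 20−4→G=1, 20−7→G=3, 20−8→G=5, 20−9→G=4. Hits: 1.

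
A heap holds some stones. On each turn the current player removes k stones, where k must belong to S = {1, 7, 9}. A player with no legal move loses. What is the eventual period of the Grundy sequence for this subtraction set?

G(0) = 0
G(1) = mex{0} = 1
G(2) = mex{1} = 0
G(3) = mex{0} = 1
G(4) = mex{1} = 0
G(5) = mex{0} = 1
G(6) = mex{1} = 0
G(7) = mex{0,0} = 1
G(8) = mex{1,1} = 0
G(9) = mex{0,0,0} = 1
G(10) = mex{1,1,1} = 0
G(11) = mex{0,0,0} = 1
G(12) = mex{1,1,1} = 0
G(13) = mex{0,0,0} = 1
G(14) = mex{1,1,1} = 0
G(n+2) = G(n) holds for n = 0,…,8 (a full window of length max(S) = 9), so the sequence is purely periodic with period 2.

2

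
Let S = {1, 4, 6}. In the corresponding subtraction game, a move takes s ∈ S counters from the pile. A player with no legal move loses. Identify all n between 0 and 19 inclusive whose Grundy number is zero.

0, 2, 5, 7, 10, 12, 15, 17

n :  0  1  2  3  4  5  6  7  8  9 10 11 12 13 14 15 16 17 18 19
G :  0  1  0  1  2  0  1  0  1  2  0  1  0  1  2  0  1  0  1  2
P-positions are exactly the n with G(n) = 0.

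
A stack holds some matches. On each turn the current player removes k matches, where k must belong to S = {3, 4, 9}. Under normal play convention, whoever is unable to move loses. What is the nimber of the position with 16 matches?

n :  0  1  2  3  4  5  6  7  8  9 10 11 12 13 14 15 16
G :  0  0  0  1  1  1  2  0  0  3  1  1  2  0  0  0  1

1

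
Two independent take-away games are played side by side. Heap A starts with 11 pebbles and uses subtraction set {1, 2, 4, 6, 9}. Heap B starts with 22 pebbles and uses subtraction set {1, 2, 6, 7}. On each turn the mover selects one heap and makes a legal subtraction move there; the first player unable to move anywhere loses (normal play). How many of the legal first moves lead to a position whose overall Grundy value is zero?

Heap A, S = {1, 2, 4, 6, 9}:
G(0) = 0
G(1) = mex{0} = 1
G(2) = mex{1,0} = 2
G(3) = mex{2,1} = 0
G(4) = mex{0,2,0} = 1
G(5) = mex{1,0,1} = 2
G(6) = mex{2,1,2,0} = 3
G(7) = mex{3,2,0,1} = 4
G(8) = mex{4,3,1,2} = 0
G(9) = mex{0,4,2,0,0} = 1
G(10) = mex{1,0,3,1,1} = 2
G(11) = mex{2,1,4,2,2} = 0
G_A(11) = 0.
Heap B, S = {1, 2, 6, 7}:
G(0) = 0
G(1) = mex{0} = 1
G(2) = mex{1,0} = 2
G(3) = mex{2,1} = 0
G(4) = mex{0,2} = 1
G(5) = mex{1,0} = 2
G(6) = mex{2,1,0} = 3
G(7) = mex{3,2,1,0} = 4
G(8) = mex{4,3,2,1} = 0
G(9) = mex{0,4,0,2} = 1
G(10) = mex{1,0,1,0} = 2
G(11) = mex{2,1,2,1} = 0
G(12) = mex{0,2,3,2} = 1
G(13) = mex{1,0,4,3} = 2
G(14) = mex{2,1,0,4} = 3
G(15) = mex{3,2,1,0} = 4
G(16) = mex{4,3,2,1} = 0
G(17) = mex{0,4,0,2} = 1
G(18) = mex{1,0,1,0} = 2
G(19) = mex{2,1,2,1} = 0
G(20) = mex{0,2,3,2} = 1
G(21) = mex{1,0,4,3} = 2
G(22) = mex{2,1,0,4} = 3
G_B(22) = 3.
Combined Grundy value = 0 ⊕ 3 = 3.
A winning move leaves total XOR = 0, i.e. changes one component's Grundy value g to g ⊕ X where X is the current total.
Heap A: need g' = 0⊕3 = 3. Options: 11−1→G=2, 11−2→G=1, 11−4→G=4, 11−6→G=2, 11−9→G=2. Hits: 0.
Heap B: need g' = 3⊕3 = 0. Options: 22−1→G=2, 22−2→G=1, 22−6→G=0, 22−7→G=4. Hits: 1.

1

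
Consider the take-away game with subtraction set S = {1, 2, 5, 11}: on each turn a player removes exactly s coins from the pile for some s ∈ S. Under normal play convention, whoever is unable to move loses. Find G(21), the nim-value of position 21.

0

G(0) = 0
G(1) = mex{0} = 1
G(2) = mex{1,0} = 2
G(3) = mex{2,1} = 0
G(4) = mex{0,2} = 1
G(5) = mex{1,0,0} = 2
G(6) = mex{2,1,1} = 0
G(7) = mex{0,2,2} = 1
G(8) = mex{1,0,0} = 2
G(9) = mex{2,1,1} = 0
G(10) = mex{0,2,2} = 1
G(11) = mex{1,0,0,0} = 2
G(12) = mex{2,1,1,1} = 0
G(13) = mex{0,2,2,2} = 1
G(14) = mex{1,0,0,0} = 2
G(15) = mex{2,1,1,1} = 0
G(16) = mex{0,2,2,2} = 1
G(17) = mex{1,0,0,0} = 2
G(18) = mex{2,1,1,1} = 0
G(19) = mex{0,2,2,2} = 1
G(20) = mex{1,0,0,0} = 2
G(21) = mex{2,1,1,1} = 0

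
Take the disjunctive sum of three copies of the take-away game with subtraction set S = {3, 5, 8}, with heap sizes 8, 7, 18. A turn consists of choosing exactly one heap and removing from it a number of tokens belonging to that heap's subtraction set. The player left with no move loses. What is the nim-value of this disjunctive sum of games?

2

All heaps use S = {3, 5, 8}:
G(0) = 0
G(1) = mex{} = 0
G(2) = mex{} = 0
G(3) = mex{0} = 1
G(4) = mex{0} = 1
G(5) = mex{0,0} = 1
G(6) = mex{1,0} = 2
G(7) = mex{1,0} = 2
G(8) = mex{1,1,0} = 2
G(9) = mex{2,1,0} = 3
G(10) = mex{2,1,0} = 3
G(11) = mex{2,2,1} = 0
G(12) = mex{3,2,1} = 0
G(13) = mex{3,2,1} = 0
G(14) = mex{0,3,2} = 1
G(15) = mex{0,3,2} = 1
G(16) = mex{0,0,2} = 1
G(17) = mex{1,0,3} = 2
G(18) = mex{1,0,3} = 2
Heap A: G(8) = 2.
Heap B: G(7) = 2.
Heap C: G(18) = 2.
Combined Grundy value = 2 ⊕ 2 ⊕ 2 = 2.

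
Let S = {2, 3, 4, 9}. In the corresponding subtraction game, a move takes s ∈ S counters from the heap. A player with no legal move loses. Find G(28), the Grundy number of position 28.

2

n :  0  1  2  3  4  5  6  7  8  9 10 11 12 13 14 15 16 17 18 19 20 21 22 23 24 25 26 27 28
G :  0  0  1  1  2  2  0  0  1  1  2  2  0  0  1  1  2  2  0  0  1  1  2  2  0  0  1  1  2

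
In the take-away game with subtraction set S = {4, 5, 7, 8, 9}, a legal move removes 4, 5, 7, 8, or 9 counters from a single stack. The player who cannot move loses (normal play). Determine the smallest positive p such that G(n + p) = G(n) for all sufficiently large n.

n :  0  1  2  3  4  5  6  7  8  9 10 11 12 13 14 15 16 17 18 19 20 21 22 23 24 25 26 27
G :  0  0  0  0  1  1  1  1  2  2  2  2  3  0  0  0  0  1  1  1  1  2  2  2  2  3  0  0
G(n+13) = G(n) holds for n = 0,…,8 (a full window of length max(S) = 9), so the sequence is purely periodic with period 13.

13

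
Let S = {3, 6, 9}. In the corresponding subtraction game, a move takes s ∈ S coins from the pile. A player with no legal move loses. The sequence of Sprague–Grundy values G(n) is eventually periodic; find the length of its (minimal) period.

n :  0  1  2  3  4  5  6  7  8  9 10 11 12 13 14 15 16 17 18 19 20 21 22 23 24 25
G :  0  0  0  1  1  1  2  2  2  3  3  3  0  0  0  1  1  1  2  2  2  3  3  3  0  0
G(n+12) = G(n) holds for n = 0,…,8 (a full window of length max(S) = 9), so the sequence is purely periodic with period 12.

12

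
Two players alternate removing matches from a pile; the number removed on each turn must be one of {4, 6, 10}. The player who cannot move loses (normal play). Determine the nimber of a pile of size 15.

G(0) = 0
G(1) = mex{} = 0
G(2) = mex{} = 0
G(3) = mex{} = 0
G(4) = mex{0} = 1
G(5) = mex{0} = 1
G(6) = mex{0,0} = 1
G(7) = mex{0,0} = 1
G(8) = mex{1,0} = 2
G(9) = mex{1,0} = 2
G(10) = mex{1,1,0} = 2
G(11) = mex{1,1,0} = 2
G(12) = mex{2,1,0} = 3
G(13) = mex{2,1,0} = 3
G(14) = mex{2,2,1} = 0
G(15) = mex{2,2,1} = 0

0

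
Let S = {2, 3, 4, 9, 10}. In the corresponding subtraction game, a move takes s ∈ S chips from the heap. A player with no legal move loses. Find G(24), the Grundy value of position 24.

n :  0  1  2  3  4  5  6  7  8  9 10 11 12 13 14 15 16 17 18 19 20 21 22 23 24
G :  0  0  1  1  2  2  0  0  1  1  2  2  0  0  1  1  2  2  0  0  1  1  2  2  0

0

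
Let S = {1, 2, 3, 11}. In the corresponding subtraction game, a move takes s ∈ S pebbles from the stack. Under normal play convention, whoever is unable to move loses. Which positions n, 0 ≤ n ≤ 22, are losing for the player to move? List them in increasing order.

G(0) = 0
G(1) = mex{0} = 1
G(2) = mex{1,0} = 2
G(3) = mex{2,1,0} = 3
G(4) = mex{3,2,1} = 0
G(5) = mex{0,3,2} = 1
G(6) = mex{1,0,3} = 2
G(7) = mex{2,1,0} = 3
G(8) = mex{3,2,1} = 0
G(9) = mex{0,3,2} = 1
G(10) = mex{1,0,3} = 2
G(11) = mex{2,1,0,0} = 3
G(12) = mex{3,2,1,1} = 0
G(13) = mex{0,3,2,2} = 1
G(14) = mex{1,0,3,3} = 2
G(15) = mex{2,1,0,0} = 3
G(16) = mex{3,2,1,1} = 0
G(17) = mex{0,3,2,2} = 1
G(18) = mex{1,0,3,3} = 2
G(19) = mex{2,1,0,0} = 3
G(20) = mex{3,2,1,1} = 0
G(21) = mex{0,3,2,2} = 1
G(22) = mex{1,0,3,3} = 2
P-positions are exactly the n with G(n) = 0.

0, 4, 8, 12, 16, 20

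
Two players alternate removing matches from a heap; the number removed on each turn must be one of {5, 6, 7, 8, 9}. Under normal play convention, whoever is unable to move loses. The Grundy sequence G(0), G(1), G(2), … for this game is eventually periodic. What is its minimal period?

14

G(0) = 0
G(1) = mex{} = 0
G(2) = mex{} = 0
G(3) = mex{} = 0
G(4) = mex{} = 0
G(5) = mex{0} = 1
G(6) = mex{0,0} = 1
G(7) = mex{0,0,0} = 1
G(8) = mex{0,0,0,0} = 1
G(9) = mex{0,0,0,0,0} = 1
G(10) = mex{1,0,0,0,0} = 2
G(11) = mex{1,1,0,0,0} = 2
G(12) = mex{1,1,1,0,0} = 2
G(13) = mex{1,1,1,1,0} = 2
G(14) = mex{1,1,1,1,1} = 0
G(15) = mex{2,1,1,1,1} = 0
G(16) = mex{2,2,1,1,1} = 0
G(17) = mex{2,2,2,1,1} = 0
G(18) = mex{2,2,2,2,1} = 0
G(19) = mex{0,2,2,2,2} = 1
G(20) = mex{0,0,2,2,2} = 1
G(21) = mex{0,0,0,2,2} = 1
G(22) = mex{0,0,0,0,2} = 1
G(23) = mex{0,0,0,0,0} = 1
G(24) = mex{1,0,0,0,0} = 2
G(25) = mex{1,1,0,0,0} = 2
G(26) = mex{1,1,1,0,0} = 2
G(27) = mex{1,1,1,1,0} = 2
G(28) = mex{1,1,1,1,1} = 0
G(29) = mex{2,1,1,1,1} = 0
G(n+14) = G(n) holds for n = 0,…,8 (a full window of length max(S) = 9), so the sequence is purely periodic with period 14.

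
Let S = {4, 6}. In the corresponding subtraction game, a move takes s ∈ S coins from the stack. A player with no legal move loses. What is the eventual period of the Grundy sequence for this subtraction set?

10

G(0) = 0
G(1) = mex{} = 0
G(2) = mex{} = 0
G(3) = mex{} = 0
G(4) = mex{0} = 1
G(5) = mex{0} = 1
G(6) = mex{0,0} = 1
G(7) = mex{0,0} = 1
G(8) = mex{1,0} = 2
G(9) = mex{1,0} = 2
G(10) = mex{1,1} = 0
G(11) = mex{1,1} = 0
G(12) = mex{2,1} = 0
G(13) = mex{2,1} = 0
G(14) = mex{0,2} = 1
G(15) = mex{0,2} = 1
G(16) = mex{0,0} = 1
G(17) = mex{0,0} = 1
G(18) = mex{1,0} = 2
G(19) = mex{1,0} = 2
G(20) = mex{1,1} = 0
G(21) = mex{1,1} = 0
G(n+10) = G(n) holds for n = 0,…,5 (a full window of length max(S) = 6), so the sequence is purely periodic with period 10.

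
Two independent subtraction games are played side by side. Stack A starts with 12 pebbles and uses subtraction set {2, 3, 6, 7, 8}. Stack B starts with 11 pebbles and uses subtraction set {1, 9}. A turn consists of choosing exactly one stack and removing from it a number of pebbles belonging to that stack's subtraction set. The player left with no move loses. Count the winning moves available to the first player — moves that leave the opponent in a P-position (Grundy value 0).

0

Stack A, S = {2, 3, 6, 7, 8}:
G(0) = 0
G(1) = mex{} = 0
G(2) = mex{0} = 1
G(3) = mex{0,0} = 1
G(4) = mex{1,0} = 2
G(5) = mex{1,1} = 0
G(6) = mex{2,1,0} = 3
G(7) = mex{0,2,0,0} = 1
G(8) = mex{3,0,1,0,0} = 2
G(9) = mex{1,3,1,1,0} = 2
G(10) = mex{2,1,2,1,1} = 0
G(11) = mex{2,2,0,2,1} = 3
G(12) = mex{0,2,3,0,2} = 1
G_A(12) = 1.
Stack B, S = {1, 9}:
G(0) = 0
G(1) = mex{0} = 1
G(2) = mex{1} = 0
G(3) = mex{0} = 1
G(4) = mex{1} = 0
G(5) = mex{0} = 1
G(6) = mex{1} = 0
G(7) = mex{0} = 1
G(8) = mex{1} = 0
G(9) = mex{0,0} = 1
G(10) = mex{1,1} = 0
G(11) = mex{0,0} = 1
G_B(11) = 1.
Combined Grundy value = 1 ⊕ 1 = 0.
A winning move leaves total XOR = 0, i.e. changes one component's Grundy value g to g ⊕ X where X is the current total.
Stack A: target g' = 1⊕0 = 1, but every legal move changes the Grundy value (mex property), so 0 moves.
Stack B: target g' = 1⊕0 = 1, but every legal move changes the Grundy value (mex property), so 0 moves.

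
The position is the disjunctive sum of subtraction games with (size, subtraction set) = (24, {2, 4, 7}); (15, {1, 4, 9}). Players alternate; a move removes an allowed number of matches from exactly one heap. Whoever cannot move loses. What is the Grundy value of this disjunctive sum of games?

Heap A, S = {2, 4, 7}:
G(0) = 0
G(1) = mex{} = 0
G(2) = mex{0} = 1
G(3) = mex{0} = 1
G(4) = mex{1,0} = 2
G(5) = mex{1,0} = 2
G(6) = mex{2,1} = 0
G(7) = mex{2,1,0} = 3
G(8) = mex{0,2,0} = 1
G(9) = mex{3,2,1} = 0
G(10) = mex{1,0,1} = 2
G(11) = mex{0,3,2} = 1
G(12) = mex{2,1,2} = 0
G(13) = mex{1,0,0} = 2
G(14) = mex{0,2,3} = 1
G(15) = mex{2,1,1} = 0
G(16) = mex{1,0,0} = 2
G(17) = mex{0,2,2} = 1
G(18) = mex{2,1,1} = 0
G(19) = mex{1,0,0} = 2
G(20) = mex{0,2,2} = 1
G(21) = mex{2,1,1} = 0
G(22) = mex{1,0,0} = 2
G(23) = mex{0,2,2} = 1
G(24) = mex{2,1,1} = 0
G_A(24) = 0.
Heap B, S = {1, 4, 9}:
n :  0  1  2  3  4  5  6  7  8  9 10 11 12 13 14 15
G :  0  1  0  1  2  0  1  0  1  2  0  1  0  1  2  0
G_B(15) = 0.
Combined Grundy value = 0 ⊕ 0 = 0.

0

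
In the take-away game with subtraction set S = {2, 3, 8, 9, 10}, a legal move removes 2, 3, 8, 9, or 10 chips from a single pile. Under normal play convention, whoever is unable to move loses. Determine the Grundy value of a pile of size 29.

G(0) = 0
G(1) = mex{} = 0
G(2) = mex{0} = 1
G(3) = mex{0,0} = 1
G(4) = mex{1,0} = 2
G(5) = mex{1,1} = 0
G(6) = mex{2,1} = 0
G(7) = mex{0,2} = 1
G(8) = mex{0,0,0} = 1
G(9) = mex{1,0,0,0} = 2
G(10) = mex{1,1,1,0,0} = 2
G(11) = mex{2,1,1,1,0} = 3
G(12) = mex{2,2,2,1,1} = 0
G(13) = mex{3,2,0,2,1} = 4
G(14) = mex{0,3,0,0,2} = 1
G(15) = mex{4,0,1,0,0} = 2
G(16) = mex{1,4,1,1,0} = 2
G(17) = mex{2,1,2,1,1} = 0
G(18) = mex{2,2,2,2,1} = 0
G(19) = mex{0,2,3,2,2} = 1
G(20) = mex{0,0,0,3,2} = 1
G(21) = mex{1,0,4,0,3} = 2
G(22) = mex{1,1,1,4,0} = 2
G(23) = mex{2,1,2,1,4} = 0
G(24) = mex{2,2,2,2,1} = 0
G(25) = mex{0,2,0,2,2} = 1
G(26) = mex{0,0,0,0,2} = 1
G(27) = mex{1,0,1,0,0} = 2
G(28) = mex{1,1,1,1,0} = 2
G(29) = mex{2,1,2,1,1} = 0

0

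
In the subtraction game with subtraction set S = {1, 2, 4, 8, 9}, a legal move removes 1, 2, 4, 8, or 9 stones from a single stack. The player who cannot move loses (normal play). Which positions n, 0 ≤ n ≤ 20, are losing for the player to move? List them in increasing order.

0, 3, 6, 13, 16, 19

G(0) = 0
G(1) = mex{0} = 1
G(2) = mex{1,0} = 2
G(3) = mex{2,1} = 0
G(4) = mex{0,2,0} = 1
G(5) = mex{1,0,1} = 2
G(6) = mex{2,1,2} = 0
G(7) = mex{0,2,0} = 1
G(8) = mex{1,0,1,0} = 2
G(9) = mex{2,1,2,1,0} = 3
G(10) = mex{3,2,0,2,1} = 4
G(11) = mex{4,3,1,0,2} = 5
G(12) = mex{5,4,2,1,0} = 3
G(13) = mex{3,5,3,2,1} = 0
G(14) = mex{0,3,4,0,2} = 1
G(15) = mex{1,0,5,1,0} = 2
G(16) = mex{2,1,3,2,1} = 0
G(17) = mex{0,2,0,3,2} = 1
G(18) = mex{1,0,1,4,3} = 2
G(19) = mex{2,1,2,5,4} = 0
G(20) = mex{0,2,0,3,5} = 1
P-positions are exactly the n with G(n) = 0.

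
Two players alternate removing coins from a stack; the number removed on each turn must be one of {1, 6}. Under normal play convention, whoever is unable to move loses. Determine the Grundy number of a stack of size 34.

2

G(0) = 0
G(1) = mex{0} = 1
G(2) = mex{1} = 0
G(3) = mex{0} = 1
G(4) = mex{1} = 0
G(5) = mex{0} = 1
G(6) = mex{1,0} = 2
G(7) = mex{2,1} = 0
G(8) = mex{0,0} = 1
G(9) = mex{1,1} = 0
G(10) = mex{0,0} = 1
G(11) = mex{1,1} = 0
G(12) = mex{0,2} = 1
G(13) = mex{1,0} = 2
G(14) = mex{2,1} = 0
G(15) = mex{0,0} = 1
G(16) = mex{1,1} = 0
G(17) = mex{0,0} = 1
G(18) = mex{1,1} = 0
G(19) = mex{0,2} = 1
G(20) = mex{1,0} = 2
G(21) = mex{2,1} = 0
G(22) = mex{0,0} = 1
G(23) = mex{1,1} = 0
G(24) = mex{0,0} = 1
G(25) = mex{1,1} = 0
G(26) = mex{0,2} = 1
G(27) = mex{1,0} = 2
G(28) = mex{2,1} = 0
G(29) = mex{0,0} = 1
G(30) = mex{1,1} = 0
G(31) = mex{0,0} = 1
G(32) = mex{1,1} = 0
G(33) = mex{0,2} = 1
G(34) = mex{1,0} = 2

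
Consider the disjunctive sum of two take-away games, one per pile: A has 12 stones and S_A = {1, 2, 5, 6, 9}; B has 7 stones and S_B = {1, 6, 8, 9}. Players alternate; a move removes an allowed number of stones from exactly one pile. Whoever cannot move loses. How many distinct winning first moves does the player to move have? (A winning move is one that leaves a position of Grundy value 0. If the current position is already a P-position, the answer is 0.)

Pile A, S = {1, 2, 5, 6, 9}:
n :  0  1  2  3  4  5  6  7  8  9 10 11 12
G :  0  1  2  0  1  2  3  0  1  2  0  1  2
G_A(12) = 2.
Pile B, S = {1, 6, 8, 9}:
n : 0 1 2 3 4 5 6 7
G : 0 1 0 1 0 1 2 0
G_B(7) = 0.
Combined Grundy value = 2 ⊕ 0 = 2.
A winning move leaves total XOR = 0, i.e. changes one component's Grundy value g to g ⊕ X where X is the current total.
Pile A: need g' = 2⊕2 = 0. Options: 12−1→G=1, 12−2→G=0, 12−5→G=0, 12−6→G=3, 12−9→G=0. Hits: 3.
Pile B: need g' = 0⊕2 = 2. Options: 7−1→G=2, 7−6→G=1. Hits: 1.

4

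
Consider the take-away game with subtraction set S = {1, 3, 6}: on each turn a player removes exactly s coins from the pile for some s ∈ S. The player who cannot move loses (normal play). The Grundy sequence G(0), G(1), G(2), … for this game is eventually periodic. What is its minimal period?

G(0) = 0
G(1) = mex{0} = 1
G(2) = mex{1} = 0
G(3) = mex{0,0} = 1
G(4) = mex{1,1} = 0
G(5) = mex{0,0} = 1
G(6) = mex{1,1,0} = 2
G(7) = mex{2,0,1} = 3
G(8) = mex{3,1,0} = 2
G(9) = mex{2,2,1} = 0
G(10) = mex{0,3,0} = 1
G(11) = mex{1,2,1} = 0
G(12) = mex{0,0,2} = 1
G(13) = mex{1,1,3} = 0
G(14) = mex{0,0,2} = 1
G(15) = mex{1,1,0} = 2
G(16) = mex{2,0,1} = 3
G(17) = mex{3,1,0} = 2
G(18) = mex{2,2,1} = 0
G(19) = mex{0,3,0} = 1
G(n+9) = G(n) holds for n = 0,…,5 (a full window of length max(S) = 6), so the sequence is purely periodic with period 9.

9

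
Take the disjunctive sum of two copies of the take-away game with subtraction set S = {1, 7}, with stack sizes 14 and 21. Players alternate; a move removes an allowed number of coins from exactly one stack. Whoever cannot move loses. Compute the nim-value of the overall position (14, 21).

All stacks use S = {1, 7}:
n :  0  1  2  3  4  5  6  7  8  9 10 11 12 13 14 15 16 17 18 19 20 21
G :  0  1  0  1  0  1  0  1  0  1  0  1  0  1  0  1  0  1  0  1  0  1
Stack A: G(14) = 0.
Stack B: G(21) = 1.
Combined Grundy value = 0 ⊕ 1 = 1.

1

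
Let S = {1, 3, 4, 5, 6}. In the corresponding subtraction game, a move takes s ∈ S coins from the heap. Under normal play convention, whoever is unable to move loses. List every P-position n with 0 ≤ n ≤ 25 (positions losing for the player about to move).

G(0) = 0
G(1) = mex{0} = 1
G(2) = mex{1} = 0
G(3) = mex{0,0} = 1
G(4) = mex{1,1,0} = 2
G(5) = mex{2,0,1,0} = 3
G(6) = mex{3,1,0,1,0} = 2
G(7) = mex{2,2,1,0,1} = 3
G(8) = mex{3,3,2,1,0} = 4
G(9) = mex{4,2,3,2,1} = 0
G(10) = mex{0,3,2,3,2} = 1
G(11) = mex{1,4,3,2,3} = 0
G(12) = mex{0,0,4,3,2} = 1
G(13) = mex{1,1,0,4,3} = 2
G(14) = mex{2,0,1,0,4} = 3
G(15) = mex{3,1,0,1,0} = 2
G(16) = mex{2,2,1,0,1} = 3
G(17) = mex{3,3,2,1,0} = 4
G(18) = mex{4,2,3,2,1} = 0
G(19) = mex{0,3,2,3,2} = 1
G(20) = mex{1,4,3,2,3} = 0
G(21) = mex{0,0,4,3,2} = 1
G(22) = mex{1,1,0,4,3} = 2
G(23) = mex{2,0,1,0,4} = 3
G(24) = mex{3,1,0,1,0} = 2
G(25) = mex{2,2,1,0,1} = 3
P-positions are exactly the n with G(n) = 0.

0, 2, 9, 11, 18, 20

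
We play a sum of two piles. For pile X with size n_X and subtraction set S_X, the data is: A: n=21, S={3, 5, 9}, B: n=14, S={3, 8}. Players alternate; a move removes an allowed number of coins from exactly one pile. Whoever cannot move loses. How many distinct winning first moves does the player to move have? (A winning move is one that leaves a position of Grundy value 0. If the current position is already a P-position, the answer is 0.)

0

Pile A, S = {3, 5, 9}:
G(0) = 0
G(1) = mex{} = 0
G(2) = mex{} = 0
G(3) = mex{0} = 1
G(4) = mex{0} = 1
G(5) = mex{0,0} = 1
G(6) = mex{1,0} = 2
G(7) = mex{1,0} = 2
G(8) = mex{1,1} = 0
G(9) = mex{2,1,0} = 3
G(10) = mex{2,1,0} = 3
G(11) = mex{0,2,0} = 1
G(12) = mex{3,2,1} = 0
G(13) = mex{3,0,1} = 2
G(14) = mex{1,3,1} = 0
G(15) = mex{0,3,2} = 1
G(16) = mex{2,1,2} = 0
G(17) = mex{0,0,0} = 1
G(18) = mex{1,2,3} = 0
G(19) = mex{0,0,3} = 1
G(20) = mex{1,1,1} = 0
G(21) = mex{0,0,0} = 1
G_A(21) = 1.
Pile B, S = {3, 8}:
G(0) = 0
G(1) = mex{} = 0
G(2) = mex{} = 0
G(3) = mex{0} = 1
G(4) = mex{0} = 1
G(5) = mex{0} = 1
G(6) = mex{1} = 0
G(7) = mex{1} = 0
G(8) = mex{1,0} = 2
G(9) = mex{0,0} = 1
G(10) = mex{0,0} = 1
G(11) = mex{2,1} = 0
G(12) = mex{1,1} = 0
G(13) = mex{1,1} = 0
G(14) = mex{0,0} = 1
G_B(14) = 1.
Combined Grundy value = 1 ⊕ 1 = 0.
A winning move leaves total XOR = 0, i.e. changes one component's Grundy value g to g ⊕ X where X is the current total.
Pile A: target g' = 1⊕0 = 1, but every legal move changes the Grundy value (mex property), so 0 moves.
Pile B: target g' = 1⊕0 = 1, but every legal move changes the Grundy value (mex property), so 0 moves.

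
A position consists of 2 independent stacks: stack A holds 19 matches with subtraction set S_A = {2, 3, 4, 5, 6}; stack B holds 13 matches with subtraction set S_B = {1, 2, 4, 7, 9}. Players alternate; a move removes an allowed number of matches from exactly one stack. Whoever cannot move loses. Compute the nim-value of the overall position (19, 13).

Stack A, S = {2, 3, 4, 5, 6}:
n :  0  1  2  3  4  5  6  7  8  9 10 11 12 13 14 15 16 17 18 19
G :  0  0  1  1  2  2  3  3  0  0  1  1  2  2  3  3  0  0  1  1
G_A(19) = 1.
Stack B, S = {1, 2, 4, 7, 9}:
G(0) = 0
G(1) = mex{0} = 1
G(2) = mex{1,0} = 2
G(3) = mex{2,1} = 0
G(4) = mex{0,2,0} = 1
G(5) = mex{1,0,1} = 2
G(6) = mex{2,1,2} = 0
G(7) = mex{0,2,0,0} = 1
G(8) = mex{1,0,1,1} = 2
G(9) = mex{2,1,2,2,0} = 3
G(10) = mex{3,2,0,0,1} = 4
G(11) = mex{4,3,1,1,2} = 0
G(12) = mex{0,4,2,2,0} = 1
G(13) = mex{1,0,3,0,1} = 2
G_B(13) = 2.
Combined Grundy value = 1 ⊕ 2 = 3.

3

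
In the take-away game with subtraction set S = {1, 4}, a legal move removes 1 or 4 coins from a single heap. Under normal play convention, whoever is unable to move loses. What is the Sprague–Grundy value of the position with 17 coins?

0

G(0) = 0
G(1) = mex{0} = 1
G(2) = mex{1} = 0
G(3) = mex{0} = 1
G(4) = mex{1,0} = 2
G(5) = mex{2,1} = 0
G(6) = mex{0,0} = 1
G(7) = mex{1,1} = 0
G(8) = mex{0,2} = 1
G(9) = mex{1,0} = 2
G(10) = mex{2,1} = 0
G(11) = mex{0,0} = 1
G(12) = mex{1,1} = 0
G(13) = mex{0,2} = 1
G(14) = mex{1,0} = 2
G(15) = mex{2,1} = 0
G(16) = mex{0,0} = 1
G(17) = mex{1,1} = 0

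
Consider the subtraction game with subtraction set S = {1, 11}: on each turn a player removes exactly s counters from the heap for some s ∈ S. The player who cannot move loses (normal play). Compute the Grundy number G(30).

0

n :  0  1  2  3  4  5  6  7  8  9 10 11 12 13 14 15 16 17 18 19 20 21 22 23 24 25 26 27 28 29 30
G :  0  1  0  1  0  1  0  1  0  1  0  1  0  1  0  1  0  1  0  1  0  1  0  1  0  1  0  1  0  1  0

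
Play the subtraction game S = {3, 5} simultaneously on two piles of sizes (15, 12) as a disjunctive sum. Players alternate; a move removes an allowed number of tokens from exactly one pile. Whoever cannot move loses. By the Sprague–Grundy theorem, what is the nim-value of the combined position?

3

All piles use S = {3, 5}:
G(0) = 0
G(1) = mex{} = 0
G(2) = mex{} = 0
G(3) = mex{0} = 1
G(4) = mex{0} = 1
G(5) = mex{0,0} = 1
G(6) = mex{1,0} = 2
G(7) = mex{1,0} = 2
G(8) = mex{1,1} = 0
G(9) = mex{2,1} = 0
G(10) = mex{2,1} = 0
G(11) = mex{0,2} = 1
G(12) = mex{0,2} = 1
G(13) = mex{0,0} = 1
G(14) = mex{1,0} = 2
G(15) = mex{1,0} = 2
Pile A: G(15) = 2.
Pile B: G(12) = 1.
Combined Grundy value = 2 ⊕ 1 = 3.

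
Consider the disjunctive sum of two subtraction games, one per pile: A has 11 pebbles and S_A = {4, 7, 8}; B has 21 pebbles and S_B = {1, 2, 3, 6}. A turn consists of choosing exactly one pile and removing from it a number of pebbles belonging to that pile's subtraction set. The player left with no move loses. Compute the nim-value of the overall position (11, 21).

Pile A, S = {4, 7, 8}:
G(0) = 0
G(1) = mex{} = 0
G(2) = mex{} = 0
G(3) = mex{} = 0
G(4) = mex{0} = 1
G(5) = mex{0} = 1
G(6) = mex{0} = 1
G(7) = mex{0,0} = 1
G(8) = mex{1,0,0} = 2
G(9) = mex{1,0,0} = 2
G(10) = mex{1,0,0} = 2
G(11) = mex{1,1,0} = 2
G_A(11) = 2.
Pile B, S = {1, 2, 3, 6}:
n :  0  1  2  3  4  5  6  7  8  9 10 11 12 13 14 15 16 17 18 19 20 21
G :  0  1  2  3  0  1  2  3  0  1  2  3  0  1  2  3  0  1  2  3  0  1
G_B(21) = 1.
Combined Grundy value = 2 ⊕ 1 = 3.

3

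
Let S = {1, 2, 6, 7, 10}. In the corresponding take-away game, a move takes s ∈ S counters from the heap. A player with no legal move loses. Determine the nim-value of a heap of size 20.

1

n :  0  1  2  3  4  5  6  7  8  9 10 11 12 13 14 15 16 17 18 19 20
G :  0  1  2  0  1  2  3  4  0  1  2  0  1  2  3  4  0  1  2  0  1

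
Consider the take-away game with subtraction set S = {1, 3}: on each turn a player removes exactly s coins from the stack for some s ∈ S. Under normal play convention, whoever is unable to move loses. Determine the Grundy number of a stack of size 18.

0

G(0) = 0
G(1) = mex{0} = 1
G(2) = mex{1} = 0
G(3) = mex{0,0} = 1
G(4) = mex{1,1} = 0
G(5) = mex{0,0} = 1
G(6) = mex{1,1} = 0
G(7) = mex{0,0} = 1
G(8) = mex{1,1} = 0
G(9) = mex{0,0} = 1
G(10) = mex{1,1} = 0
G(11) = mex{0,0} = 1
G(12) = mex{1,1} = 0
G(13) = mex{0,0} = 1
G(14) = mex{1,1} = 0
G(15) = mex{0,0} = 1
G(16) = mex{1,1} = 0
G(17) = mex{0,0} = 1
G(18) = mex{1,1} = 0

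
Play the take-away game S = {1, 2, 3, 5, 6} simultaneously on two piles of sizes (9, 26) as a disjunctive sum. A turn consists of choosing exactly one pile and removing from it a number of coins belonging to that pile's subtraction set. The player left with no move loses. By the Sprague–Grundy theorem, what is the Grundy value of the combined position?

3

All piles use S = {1, 2, 3, 5, 6}:
G(0) = 0
G(1) = mex{0} = 1
G(2) = mex{1,0} = 2
G(3) = mex{2,1,0} = 3
G(4) = mex{3,2,1} = 0
G(5) = mex{0,3,2,0} = 1
G(6) = mex{1,0,3,1,0} = 2
G(7) = mex{2,1,0,2,1} = 3
G(8) = mex{3,2,1,3,2} = 0
G(9) = mex{0,3,2,0,3} = 1
G(10) = mex{1,0,3,1,0} = 2
G(11) = mex{2,1,0,2,1} = 3
G(12) = mex{3,2,1,3,2} = 0
G(13) = mex{0,3,2,0,3} = 1
G(14) = mex{1,0,3,1,0} = 2
G(15) = mex{2,1,0,2,1} = 3
G(16) = mex{3,2,1,3,2} = 0
G(17) = mex{0,3,2,0,3} = 1
G(18) = mex{1,0,3,1,0} = 2
G(19) = mex{2,1,0,2,1} = 3
G(20) = mex{3,2,1,3,2} = 0
G(21) = mex{0,3,2,0,3} = 1
G(22) = mex{1,0,3,1,0} = 2
G(23) = mex{2,1,0,2,1} = 3
G(24) = mex{3,2,1,3,2} = 0
G(25) = mex{0,3,2,0,3} = 1
G(26) = mex{1,0,3,1,0} = 2
Pile A: G(9) = 1.
Pile B: G(26) = 2.
Combined Grundy value = 1 ⊕ 2 = 3.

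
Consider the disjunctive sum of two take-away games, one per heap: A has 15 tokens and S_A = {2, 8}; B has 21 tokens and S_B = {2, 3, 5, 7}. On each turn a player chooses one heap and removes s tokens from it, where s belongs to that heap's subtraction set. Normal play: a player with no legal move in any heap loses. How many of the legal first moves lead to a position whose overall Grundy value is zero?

Heap A, S = {2, 8}:
n :  0  1  2  3  4  5  6  7  8  9 10 11 12 13 14 15
G :  0  0  1  1  0  0  1  1  2  2  0  0  1  1  0  0
G_A(15) = 0.
Heap B, S = {2, 3, 5, 7}:
G(0) = 0
G(1) = mex{} = 0
G(2) = mex{0} = 1
G(3) = mex{0,0} = 1
G(4) = mex{1,0} = 2
G(5) = mex{1,1,0} = 2
G(6) = mex{2,1,0} = 3
G(7) = mex{2,2,1,0} = 3
G(8) = mex{3,2,1,0} = 4
G(9) = mex{3,3,2,1} = 0
G(10) = mex{4,3,2,1} = 0
G(11) = mex{0,4,3,2} = 1
G(12) = mex{0,0,3,2} = 1
G(13) = mex{1,0,4,3} = 2
G(14) = mex{1,1,0,3} = 2
G(15) = mex{2,1,0,4} = 3
G(16) = mex{2,2,1,0} = 3
G(17) = mex{3,2,1,0} = 4
G(18) = mex{3,3,2,1} = 0
G(19) = mex{4,3,2,1} = 0
G(20) = mex{0,4,3,2} = 1
G(21) = mex{0,0,3,2} = 1
G_B(21) = 1.
Combined Grundy value = 0 ⊕ 1 = 1.
A winning move leaves total XOR = 0, i.e. changes one component's Grundy value g to g ⊕ X where X is the current total.
Heap A: need g' = 0⊕1 = 1. Options: 15−2→G=1, 15−8→G=1. Hits: 2.
Heap B: need g' = 1⊕1 = 0. Options: 21−2→G=0, 21−3→G=0, 21−5→G=3, 21−7→G=2. Hits: 2.

4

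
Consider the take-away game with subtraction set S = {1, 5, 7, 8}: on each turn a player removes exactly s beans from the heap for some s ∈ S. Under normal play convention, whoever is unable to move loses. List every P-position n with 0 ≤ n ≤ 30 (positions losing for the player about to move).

G(0) = 0
G(1) = mex{0} = 1
G(2) = mex{1} = 0
G(3) = mex{0} = 1
G(4) = mex{1} = 0
G(5) = mex{0,0} = 1
G(6) = mex{1,1} = 0
G(7) = mex{0,0,0} = 1
G(8) = mex{1,1,1,0} = 2
G(9) = mex{2,0,0,1} = 3
G(10) = mex{3,1,1,0} = 2
G(11) = mex{2,0,0,1} = 3
G(12) = mex{3,1,1,0} = 2
G(13) = mex{2,2,0,1} = 3
G(14) = mex{3,3,1,0} = 2
G(15) = mex{2,2,2,1} = 0
G(16) = mex{0,3,3,2} = 1
G(17) = mex{1,2,2,3} = 0
G(18) = mex{0,3,3,2} = 1
G(19) = mex{1,2,2,3} = 0
G(20) = mex{0,0,3,2} = 1
G(21) = mex{1,1,2,3} = 0
G(22) = mex{0,0,0,2} = 1
G(23) = mex{1,1,1,0} = 2
G(24) = mex{2,0,0,1} = 3
G(25) = mex{3,1,1,0} = 2
G(26) = mex{2,0,0,1} = 3
G(27) = mex{3,1,1,0} = 2
G(28) = mex{2,2,0,1} = 3
G(29) = mex{3,3,1,0} = 2
G(30) = mex{2,2,2,1} = 0
P-positions are exactly the n with G(n) = 0.

0, 2, 4, 6, 15, 17, 19, 21, 30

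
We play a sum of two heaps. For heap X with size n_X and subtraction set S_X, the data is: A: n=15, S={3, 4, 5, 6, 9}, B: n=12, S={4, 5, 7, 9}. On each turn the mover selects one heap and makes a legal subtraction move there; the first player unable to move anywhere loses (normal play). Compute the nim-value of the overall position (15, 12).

2

Heap A, S = {3, 4, 5, 6, 9}:
G(0) = 0
G(1) = mex{} = 0
G(2) = mex{} = 0
G(3) = mex{0} = 1
G(4) = mex{0,0} = 1
G(5) = mex{0,0,0} = 1
G(6) = mex{1,0,0,0} = 2
G(7) = mex{1,1,0,0} = 2
G(8) = mex{1,1,1,0} = 2
G(9) = mex{2,1,1,1,0} = 3
G(10) = mex{2,2,1,1,0} = 3
G(11) = mex{2,2,2,1,0} = 3
G(12) = mex{3,2,2,2,1} = 0
G(13) = mex{3,3,2,2,1} = 0
G(14) = mex{3,3,3,2,1} = 0
G(15) = mex{0,3,3,3,2} = 1
G_A(15) = 1.
Heap B, S = {4, 5, 7, 9}:
n :  0  1  2  3  4  5  6  7  8  9 10 11 12
G :  0  0  0  0  1  1  1  1  2  2  2  2  3
G_B(12) = 3.
Combined Grundy value = 1 ⊕ 3 = 2.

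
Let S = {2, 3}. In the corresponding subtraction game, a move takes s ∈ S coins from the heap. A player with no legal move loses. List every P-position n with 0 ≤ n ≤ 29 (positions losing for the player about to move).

0, 1, 5, 6, 10, 11, 15, 16, 20, 21, 25, 26

n :  0  1  2  3  4  5  6  7  8  9 10 11 12 13 14 15 16 17 18 19 20 21 22 23 24 25 26 27 28 29
G :  0  0  1  1  2  0  0  1  1  2  0  0  1  1  2  0  0  1  1  2  0  0  1  1  2  0  0  1  1  2
P-positions are exactly the n with G(n) = 0.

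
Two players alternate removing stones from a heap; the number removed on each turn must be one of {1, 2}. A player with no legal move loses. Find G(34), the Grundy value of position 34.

1

n :  0  1  2  3  4  5  6  7  8  9 10 11 12 13 14 15 16 17 18 19 20 21 22 23 24 25 26 27 28 29 30 31 32 33 34
G :  0  1  2  0  1  2  0  1  2  0  1  2  0  1  2  0  1  2  0  1  2  0  1  2  0  1  2  0  1  2  0  1  2  0  1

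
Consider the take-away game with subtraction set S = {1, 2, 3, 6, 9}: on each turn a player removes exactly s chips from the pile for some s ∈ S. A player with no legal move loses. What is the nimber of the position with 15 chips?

3

n :  0  1  2  3  4  5  6  7  8  9 10 11 12 13 14 15
G :  0  1  2  3  0  1  2  3  0  1  2  3  0  1  2  3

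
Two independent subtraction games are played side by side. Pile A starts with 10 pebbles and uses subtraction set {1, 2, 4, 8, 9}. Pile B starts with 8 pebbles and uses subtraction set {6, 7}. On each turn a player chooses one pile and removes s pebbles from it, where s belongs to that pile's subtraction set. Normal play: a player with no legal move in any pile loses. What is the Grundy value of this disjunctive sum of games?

Pile A, S = {1, 2, 4, 8, 9}:
G(0) = 0
G(1) = mex{0} = 1
G(2) = mex{1,0} = 2
G(3) = mex{2,1} = 0
G(4) = mex{0,2,0} = 1
G(5) = mex{1,0,1} = 2
G(6) = mex{2,1,2} = 0
G(7) = mex{0,2,0} = 1
G(8) = mex{1,0,1,0} = 2
G(9) = mex{2,1,2,1,0} = 3
G(10) = mex{3,2,0,2,1} = 4
G_A(10) = 4.
Pile B, S = {6, 7}:
n : 0 1 2 3 4 5 6 7 8
G : 0 0 0 0 0 0 1 1 1
G_B(8) = 1.
Combined Grundy value = 4 ⊕ 1 = 5.

5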